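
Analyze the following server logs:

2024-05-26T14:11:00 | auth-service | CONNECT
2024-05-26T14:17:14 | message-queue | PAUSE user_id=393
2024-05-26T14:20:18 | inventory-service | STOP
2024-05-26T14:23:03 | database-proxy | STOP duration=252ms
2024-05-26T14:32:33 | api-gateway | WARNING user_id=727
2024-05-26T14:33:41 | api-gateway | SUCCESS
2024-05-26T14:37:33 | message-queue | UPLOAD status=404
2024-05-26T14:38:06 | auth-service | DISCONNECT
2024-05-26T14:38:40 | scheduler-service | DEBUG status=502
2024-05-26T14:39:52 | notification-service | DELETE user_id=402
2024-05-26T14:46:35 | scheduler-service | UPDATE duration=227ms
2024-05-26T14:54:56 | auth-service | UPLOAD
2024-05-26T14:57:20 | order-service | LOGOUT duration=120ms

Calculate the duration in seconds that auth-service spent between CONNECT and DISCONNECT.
1626

To calculate state duration:

1. Find CONNECT event for auth-service: 2024-05-26T14:11:00
2. Find DISCONNECT event for auth-service: 2024-05-26T14:38:06
3. Calculate duration: 2024-05-26T14:38:06 - 2024-05-26T14:11:00 = 1626 seconds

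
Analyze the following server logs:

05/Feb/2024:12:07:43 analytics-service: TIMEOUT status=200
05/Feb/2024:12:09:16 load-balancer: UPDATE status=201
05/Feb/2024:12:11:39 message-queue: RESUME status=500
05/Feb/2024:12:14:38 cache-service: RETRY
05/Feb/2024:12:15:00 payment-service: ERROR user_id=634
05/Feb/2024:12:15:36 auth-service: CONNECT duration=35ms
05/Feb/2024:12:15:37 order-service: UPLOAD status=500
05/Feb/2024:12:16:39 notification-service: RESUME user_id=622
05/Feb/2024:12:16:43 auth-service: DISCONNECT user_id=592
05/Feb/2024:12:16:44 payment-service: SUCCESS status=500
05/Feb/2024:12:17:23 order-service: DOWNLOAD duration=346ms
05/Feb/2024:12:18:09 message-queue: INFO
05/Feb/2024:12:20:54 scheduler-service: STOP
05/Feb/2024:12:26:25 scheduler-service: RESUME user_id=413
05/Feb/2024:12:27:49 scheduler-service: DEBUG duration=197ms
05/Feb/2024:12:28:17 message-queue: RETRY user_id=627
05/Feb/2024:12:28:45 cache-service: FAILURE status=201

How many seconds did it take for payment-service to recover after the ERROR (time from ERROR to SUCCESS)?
104

To calculate recovery time:

1. Find ERROR event for payment-service: 05/Feb/2024:12:15:00
2. Find next SUCCESS event for payment-service: 05/Feb/2024:12:16:44
3. Recovery time: 05/Feb/2024:12:16:44 - 05/Feb/2024:12:15:00 = 104 seconds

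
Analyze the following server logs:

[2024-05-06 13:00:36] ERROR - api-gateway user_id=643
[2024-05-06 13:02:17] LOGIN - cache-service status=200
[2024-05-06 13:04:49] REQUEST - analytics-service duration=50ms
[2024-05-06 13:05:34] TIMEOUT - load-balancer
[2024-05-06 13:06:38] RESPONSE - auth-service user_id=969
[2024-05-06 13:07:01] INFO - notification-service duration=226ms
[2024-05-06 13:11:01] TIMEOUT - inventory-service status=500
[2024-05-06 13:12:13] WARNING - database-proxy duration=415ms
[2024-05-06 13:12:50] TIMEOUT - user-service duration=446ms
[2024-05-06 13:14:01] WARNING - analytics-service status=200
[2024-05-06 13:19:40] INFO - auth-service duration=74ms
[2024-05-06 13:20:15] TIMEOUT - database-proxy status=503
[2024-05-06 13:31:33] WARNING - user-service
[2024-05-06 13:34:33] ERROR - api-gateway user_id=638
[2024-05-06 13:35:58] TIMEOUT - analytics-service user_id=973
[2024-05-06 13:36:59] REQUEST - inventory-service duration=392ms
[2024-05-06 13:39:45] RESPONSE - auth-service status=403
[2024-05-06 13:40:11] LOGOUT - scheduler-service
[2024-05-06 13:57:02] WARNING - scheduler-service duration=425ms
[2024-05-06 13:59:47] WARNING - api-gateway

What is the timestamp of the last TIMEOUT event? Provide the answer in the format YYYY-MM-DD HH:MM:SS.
2024-05-06 13:35:58

To find the last event:

1. Filter for all TIMEOUT events
2. Sort by timestamp
3. Select the last one
4. Timestamp: 2024-05-06 13:35:58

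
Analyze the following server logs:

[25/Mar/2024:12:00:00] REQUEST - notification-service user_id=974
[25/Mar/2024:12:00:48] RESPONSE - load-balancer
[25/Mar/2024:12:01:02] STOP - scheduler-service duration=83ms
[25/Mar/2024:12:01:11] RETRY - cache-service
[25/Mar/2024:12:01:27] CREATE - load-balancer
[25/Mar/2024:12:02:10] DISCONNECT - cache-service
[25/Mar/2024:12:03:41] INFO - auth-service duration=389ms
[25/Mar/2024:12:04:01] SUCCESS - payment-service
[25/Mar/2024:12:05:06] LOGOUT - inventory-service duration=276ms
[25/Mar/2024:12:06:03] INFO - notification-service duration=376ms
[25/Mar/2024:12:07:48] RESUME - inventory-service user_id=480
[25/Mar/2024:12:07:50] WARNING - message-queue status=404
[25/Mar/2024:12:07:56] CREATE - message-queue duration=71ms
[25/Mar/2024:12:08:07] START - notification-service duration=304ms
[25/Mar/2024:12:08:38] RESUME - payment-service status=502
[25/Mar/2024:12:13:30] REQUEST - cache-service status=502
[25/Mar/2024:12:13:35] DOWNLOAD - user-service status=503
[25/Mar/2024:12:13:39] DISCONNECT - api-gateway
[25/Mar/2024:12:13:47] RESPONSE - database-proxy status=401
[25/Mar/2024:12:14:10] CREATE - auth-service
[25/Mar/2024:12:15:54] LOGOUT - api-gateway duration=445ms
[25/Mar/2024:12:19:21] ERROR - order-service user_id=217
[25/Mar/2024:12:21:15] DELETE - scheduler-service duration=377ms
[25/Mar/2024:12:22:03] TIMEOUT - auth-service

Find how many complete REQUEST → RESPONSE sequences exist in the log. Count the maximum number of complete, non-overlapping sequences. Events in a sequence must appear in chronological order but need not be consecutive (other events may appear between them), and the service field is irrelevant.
2

To count sequences:

1. Look for pattern: REQUEST → RESPONSE
2. Greedily scan the log in chronological order, matching each sequence element in turn (ignoring service)
3. Each time the full pattern completes, increment the count and restart matching from the next event
4. Complete non-overlapping sequences found: 2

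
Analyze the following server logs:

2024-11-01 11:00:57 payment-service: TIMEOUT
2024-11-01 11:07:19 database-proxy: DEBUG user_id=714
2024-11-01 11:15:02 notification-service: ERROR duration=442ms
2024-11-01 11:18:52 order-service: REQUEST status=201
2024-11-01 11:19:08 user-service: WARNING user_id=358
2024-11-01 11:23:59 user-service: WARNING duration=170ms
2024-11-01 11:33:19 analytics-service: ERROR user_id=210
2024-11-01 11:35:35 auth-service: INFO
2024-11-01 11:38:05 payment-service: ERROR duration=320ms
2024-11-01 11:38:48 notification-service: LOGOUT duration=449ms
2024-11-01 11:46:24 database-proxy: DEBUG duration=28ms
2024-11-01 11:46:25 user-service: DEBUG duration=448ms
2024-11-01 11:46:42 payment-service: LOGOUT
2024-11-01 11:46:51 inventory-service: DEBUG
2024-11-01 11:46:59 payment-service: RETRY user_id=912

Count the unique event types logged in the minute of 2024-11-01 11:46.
3

To count unique event types:

1. Filter events in the minute starting at 2024-11-01 11:46
2. Extract event types from matching entries
3. Count unique types: 3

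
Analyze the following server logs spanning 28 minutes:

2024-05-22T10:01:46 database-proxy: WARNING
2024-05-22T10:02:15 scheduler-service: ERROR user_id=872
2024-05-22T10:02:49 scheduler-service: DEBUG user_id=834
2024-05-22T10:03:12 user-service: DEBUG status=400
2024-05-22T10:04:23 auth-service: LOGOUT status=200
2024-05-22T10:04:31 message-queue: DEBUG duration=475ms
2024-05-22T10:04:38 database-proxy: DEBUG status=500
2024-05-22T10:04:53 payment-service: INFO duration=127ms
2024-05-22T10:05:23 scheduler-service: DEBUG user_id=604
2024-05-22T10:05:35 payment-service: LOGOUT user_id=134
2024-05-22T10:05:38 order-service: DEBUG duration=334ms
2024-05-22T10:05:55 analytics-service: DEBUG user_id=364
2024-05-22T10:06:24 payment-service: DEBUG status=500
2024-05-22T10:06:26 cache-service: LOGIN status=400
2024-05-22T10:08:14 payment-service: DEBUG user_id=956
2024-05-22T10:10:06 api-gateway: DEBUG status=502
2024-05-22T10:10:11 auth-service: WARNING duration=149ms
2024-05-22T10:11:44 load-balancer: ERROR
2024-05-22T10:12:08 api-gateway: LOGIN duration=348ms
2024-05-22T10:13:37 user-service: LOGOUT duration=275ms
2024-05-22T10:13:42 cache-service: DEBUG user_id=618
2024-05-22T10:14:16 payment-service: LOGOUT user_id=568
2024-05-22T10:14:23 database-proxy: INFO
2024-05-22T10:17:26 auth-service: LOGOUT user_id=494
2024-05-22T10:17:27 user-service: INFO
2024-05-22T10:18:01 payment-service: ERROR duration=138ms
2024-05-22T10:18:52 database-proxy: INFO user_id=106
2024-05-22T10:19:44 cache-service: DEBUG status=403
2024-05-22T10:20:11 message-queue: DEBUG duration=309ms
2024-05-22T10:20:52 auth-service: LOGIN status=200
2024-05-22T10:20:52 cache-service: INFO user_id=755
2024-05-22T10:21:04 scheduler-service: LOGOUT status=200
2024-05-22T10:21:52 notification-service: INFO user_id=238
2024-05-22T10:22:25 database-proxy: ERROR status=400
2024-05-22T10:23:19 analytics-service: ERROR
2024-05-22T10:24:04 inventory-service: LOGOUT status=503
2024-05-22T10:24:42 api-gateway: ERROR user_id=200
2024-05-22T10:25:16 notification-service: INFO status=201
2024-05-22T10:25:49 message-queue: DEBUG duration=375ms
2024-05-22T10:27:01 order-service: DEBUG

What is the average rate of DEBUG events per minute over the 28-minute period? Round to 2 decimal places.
0.54

To calculate the rate:

1. Count total DEBUG events: 15
2. Total time period: 28 minutes
3. Rate = 15 / 28 = 0.54 events per minute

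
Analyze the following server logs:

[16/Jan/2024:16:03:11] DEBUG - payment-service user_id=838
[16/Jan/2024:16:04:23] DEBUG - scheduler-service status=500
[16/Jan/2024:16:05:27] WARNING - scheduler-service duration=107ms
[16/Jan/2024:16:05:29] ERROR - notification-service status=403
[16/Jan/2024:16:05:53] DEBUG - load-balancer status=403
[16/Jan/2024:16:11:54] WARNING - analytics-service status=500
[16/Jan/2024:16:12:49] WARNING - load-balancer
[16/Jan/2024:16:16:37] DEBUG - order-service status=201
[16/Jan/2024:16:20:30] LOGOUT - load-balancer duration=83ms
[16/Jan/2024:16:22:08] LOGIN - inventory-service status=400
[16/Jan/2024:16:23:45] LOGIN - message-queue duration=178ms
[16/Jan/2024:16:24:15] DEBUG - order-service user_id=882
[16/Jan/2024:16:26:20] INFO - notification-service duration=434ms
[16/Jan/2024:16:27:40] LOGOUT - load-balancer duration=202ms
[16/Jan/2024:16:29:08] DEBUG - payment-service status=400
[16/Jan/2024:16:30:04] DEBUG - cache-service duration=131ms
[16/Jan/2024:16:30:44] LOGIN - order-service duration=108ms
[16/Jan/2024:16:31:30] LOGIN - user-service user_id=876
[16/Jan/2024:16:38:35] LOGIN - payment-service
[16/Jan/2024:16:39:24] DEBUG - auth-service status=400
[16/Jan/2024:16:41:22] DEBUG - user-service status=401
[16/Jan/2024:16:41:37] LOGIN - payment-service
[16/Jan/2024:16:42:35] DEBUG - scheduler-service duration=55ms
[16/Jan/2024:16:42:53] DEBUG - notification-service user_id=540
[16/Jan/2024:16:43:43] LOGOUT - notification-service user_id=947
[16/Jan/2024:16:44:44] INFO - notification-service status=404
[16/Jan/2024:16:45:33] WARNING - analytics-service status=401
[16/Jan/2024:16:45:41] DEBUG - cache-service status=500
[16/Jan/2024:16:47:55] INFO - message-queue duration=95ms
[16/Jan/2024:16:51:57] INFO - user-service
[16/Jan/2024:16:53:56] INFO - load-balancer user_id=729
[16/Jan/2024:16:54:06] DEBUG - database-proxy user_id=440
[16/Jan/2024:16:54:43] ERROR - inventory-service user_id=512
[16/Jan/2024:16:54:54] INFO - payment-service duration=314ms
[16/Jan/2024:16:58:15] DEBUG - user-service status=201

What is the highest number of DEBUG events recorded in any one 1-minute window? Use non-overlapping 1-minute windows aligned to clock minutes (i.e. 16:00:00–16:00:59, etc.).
2

To find the burst window:

1. Divide the log period into non-overlapping 1-minute windows starting at 16:00
2. Count DEBUG events in each window
3. Find the window with maximum count
4. Maximum events in a window: 2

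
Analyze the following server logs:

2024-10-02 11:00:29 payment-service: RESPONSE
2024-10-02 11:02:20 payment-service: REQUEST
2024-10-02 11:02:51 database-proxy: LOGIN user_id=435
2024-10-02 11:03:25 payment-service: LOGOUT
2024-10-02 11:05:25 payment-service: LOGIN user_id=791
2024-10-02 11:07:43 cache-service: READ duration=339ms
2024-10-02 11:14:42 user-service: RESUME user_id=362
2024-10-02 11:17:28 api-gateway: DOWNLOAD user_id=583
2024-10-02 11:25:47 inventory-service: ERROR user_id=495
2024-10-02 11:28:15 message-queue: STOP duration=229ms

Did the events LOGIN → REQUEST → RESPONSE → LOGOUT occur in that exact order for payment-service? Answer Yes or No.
No

To verify sequence order:

1. Find all events in sequence LOGIN → REQUEST → RESPONSE → LOGOUT for payment-service
2. Extract their timestamps
3. Check if timestamps are in ascending order
4. Result: No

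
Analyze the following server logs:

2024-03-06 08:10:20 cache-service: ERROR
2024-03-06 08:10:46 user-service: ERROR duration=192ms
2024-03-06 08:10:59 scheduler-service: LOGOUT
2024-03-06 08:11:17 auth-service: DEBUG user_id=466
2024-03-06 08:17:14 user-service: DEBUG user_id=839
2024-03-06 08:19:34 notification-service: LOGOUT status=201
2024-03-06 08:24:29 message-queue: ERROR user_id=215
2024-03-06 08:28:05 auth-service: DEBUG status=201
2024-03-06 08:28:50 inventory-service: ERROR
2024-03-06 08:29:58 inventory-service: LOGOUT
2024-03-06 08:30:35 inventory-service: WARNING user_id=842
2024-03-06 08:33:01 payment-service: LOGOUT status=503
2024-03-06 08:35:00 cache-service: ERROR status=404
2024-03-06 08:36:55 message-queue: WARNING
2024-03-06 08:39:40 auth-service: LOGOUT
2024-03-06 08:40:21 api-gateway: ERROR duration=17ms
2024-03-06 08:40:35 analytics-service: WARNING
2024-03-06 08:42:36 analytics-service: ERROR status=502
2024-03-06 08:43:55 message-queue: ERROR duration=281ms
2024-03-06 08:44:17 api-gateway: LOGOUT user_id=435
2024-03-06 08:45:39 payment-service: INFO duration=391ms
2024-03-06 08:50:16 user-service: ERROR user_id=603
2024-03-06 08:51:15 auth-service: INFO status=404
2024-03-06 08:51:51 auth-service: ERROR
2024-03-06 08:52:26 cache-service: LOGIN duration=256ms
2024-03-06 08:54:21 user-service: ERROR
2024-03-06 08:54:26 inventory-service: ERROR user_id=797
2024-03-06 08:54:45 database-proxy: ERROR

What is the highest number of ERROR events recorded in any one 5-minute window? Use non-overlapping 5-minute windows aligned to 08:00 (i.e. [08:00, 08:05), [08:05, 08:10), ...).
5

To find the burst window:

1. Divide the log period into non-overlapping 5-minute windows starting at 08:00
2. Count ERROR events in each window
3. Find the window with maximum count
4. Maximum events in a window: 5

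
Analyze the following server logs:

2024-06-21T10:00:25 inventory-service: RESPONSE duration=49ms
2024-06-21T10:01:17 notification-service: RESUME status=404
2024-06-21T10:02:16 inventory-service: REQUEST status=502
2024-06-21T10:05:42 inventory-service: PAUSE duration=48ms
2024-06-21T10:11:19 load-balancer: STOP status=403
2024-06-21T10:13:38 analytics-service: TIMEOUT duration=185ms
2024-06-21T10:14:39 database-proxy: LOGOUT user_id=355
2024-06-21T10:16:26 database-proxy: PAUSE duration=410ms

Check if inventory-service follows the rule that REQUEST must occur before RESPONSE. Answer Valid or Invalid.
Invalid

To validate ordering:

1. Required order: REQUEST → RESPONSE
2. Rule: REQUEST must occur before RESPONSE
3. Check actual order of events for inventory-service
4. Result: Invalid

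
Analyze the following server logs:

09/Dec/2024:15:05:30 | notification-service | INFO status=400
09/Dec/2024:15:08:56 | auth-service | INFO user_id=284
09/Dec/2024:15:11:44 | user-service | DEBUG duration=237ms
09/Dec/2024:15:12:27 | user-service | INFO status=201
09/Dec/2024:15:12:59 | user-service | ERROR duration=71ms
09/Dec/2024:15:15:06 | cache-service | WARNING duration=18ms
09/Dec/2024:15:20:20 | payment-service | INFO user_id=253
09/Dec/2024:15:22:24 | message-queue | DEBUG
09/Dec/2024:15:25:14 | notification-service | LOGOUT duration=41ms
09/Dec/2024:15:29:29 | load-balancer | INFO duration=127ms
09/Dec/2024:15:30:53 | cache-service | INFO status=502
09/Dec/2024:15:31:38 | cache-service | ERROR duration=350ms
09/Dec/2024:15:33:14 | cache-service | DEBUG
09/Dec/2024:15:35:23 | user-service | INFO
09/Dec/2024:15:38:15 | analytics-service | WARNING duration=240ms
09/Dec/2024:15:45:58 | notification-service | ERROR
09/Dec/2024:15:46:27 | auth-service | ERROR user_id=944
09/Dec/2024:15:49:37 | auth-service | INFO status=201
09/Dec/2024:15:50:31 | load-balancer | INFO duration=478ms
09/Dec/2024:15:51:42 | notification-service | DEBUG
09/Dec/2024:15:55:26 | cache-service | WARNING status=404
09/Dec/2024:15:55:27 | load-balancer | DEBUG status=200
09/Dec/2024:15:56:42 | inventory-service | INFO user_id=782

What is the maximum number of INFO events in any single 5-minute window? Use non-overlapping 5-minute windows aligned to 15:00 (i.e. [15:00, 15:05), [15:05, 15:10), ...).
2

To find the burst window:

1. Divide the log period into non-overlapping 5-minute windows starting at 15:00
2. Count INFO events in each window
3. Find the window with maximum count
4. Maximum events in a window: 2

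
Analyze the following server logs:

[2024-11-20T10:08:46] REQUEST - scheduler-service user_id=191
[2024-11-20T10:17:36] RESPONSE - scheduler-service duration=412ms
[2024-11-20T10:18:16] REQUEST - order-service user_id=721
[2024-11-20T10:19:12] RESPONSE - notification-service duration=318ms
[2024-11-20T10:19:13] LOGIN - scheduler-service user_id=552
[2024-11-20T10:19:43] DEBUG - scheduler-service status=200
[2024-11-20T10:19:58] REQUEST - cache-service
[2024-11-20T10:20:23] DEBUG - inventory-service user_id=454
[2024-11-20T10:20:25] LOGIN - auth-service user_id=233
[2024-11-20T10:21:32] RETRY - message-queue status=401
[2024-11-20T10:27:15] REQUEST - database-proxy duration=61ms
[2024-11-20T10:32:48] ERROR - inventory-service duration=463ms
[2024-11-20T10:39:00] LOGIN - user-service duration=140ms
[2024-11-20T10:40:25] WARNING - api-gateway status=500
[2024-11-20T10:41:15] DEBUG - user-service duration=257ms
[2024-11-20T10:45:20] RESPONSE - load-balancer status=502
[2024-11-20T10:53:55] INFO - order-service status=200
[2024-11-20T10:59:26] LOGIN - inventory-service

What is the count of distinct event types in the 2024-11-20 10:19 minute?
4

To count unique event types:

1. Filter events in the minute starting at 2024-11-20 10:19
2. Extract event types from matching entries
3. Count unique types: 4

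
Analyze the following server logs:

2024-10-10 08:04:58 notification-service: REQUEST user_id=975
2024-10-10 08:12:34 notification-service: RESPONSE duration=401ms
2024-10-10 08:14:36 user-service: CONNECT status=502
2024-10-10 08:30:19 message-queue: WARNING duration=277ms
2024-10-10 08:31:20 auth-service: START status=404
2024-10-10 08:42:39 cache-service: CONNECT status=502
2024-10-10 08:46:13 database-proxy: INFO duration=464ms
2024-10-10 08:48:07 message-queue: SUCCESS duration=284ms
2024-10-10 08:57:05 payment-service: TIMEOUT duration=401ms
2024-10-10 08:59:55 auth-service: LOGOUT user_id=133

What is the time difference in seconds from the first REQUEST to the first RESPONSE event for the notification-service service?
456

To find the time between events:

1. Locate the first REQUEST event for notification-service: 2024-10-10 08:04:58
2. Locate the first RESPONSE event for notification-service: 2024-10-10 08:12:34
3. Calculate the difference: 2024-10-10 08:12:34 - 2024-10-10 08:04:58 = 456 seconds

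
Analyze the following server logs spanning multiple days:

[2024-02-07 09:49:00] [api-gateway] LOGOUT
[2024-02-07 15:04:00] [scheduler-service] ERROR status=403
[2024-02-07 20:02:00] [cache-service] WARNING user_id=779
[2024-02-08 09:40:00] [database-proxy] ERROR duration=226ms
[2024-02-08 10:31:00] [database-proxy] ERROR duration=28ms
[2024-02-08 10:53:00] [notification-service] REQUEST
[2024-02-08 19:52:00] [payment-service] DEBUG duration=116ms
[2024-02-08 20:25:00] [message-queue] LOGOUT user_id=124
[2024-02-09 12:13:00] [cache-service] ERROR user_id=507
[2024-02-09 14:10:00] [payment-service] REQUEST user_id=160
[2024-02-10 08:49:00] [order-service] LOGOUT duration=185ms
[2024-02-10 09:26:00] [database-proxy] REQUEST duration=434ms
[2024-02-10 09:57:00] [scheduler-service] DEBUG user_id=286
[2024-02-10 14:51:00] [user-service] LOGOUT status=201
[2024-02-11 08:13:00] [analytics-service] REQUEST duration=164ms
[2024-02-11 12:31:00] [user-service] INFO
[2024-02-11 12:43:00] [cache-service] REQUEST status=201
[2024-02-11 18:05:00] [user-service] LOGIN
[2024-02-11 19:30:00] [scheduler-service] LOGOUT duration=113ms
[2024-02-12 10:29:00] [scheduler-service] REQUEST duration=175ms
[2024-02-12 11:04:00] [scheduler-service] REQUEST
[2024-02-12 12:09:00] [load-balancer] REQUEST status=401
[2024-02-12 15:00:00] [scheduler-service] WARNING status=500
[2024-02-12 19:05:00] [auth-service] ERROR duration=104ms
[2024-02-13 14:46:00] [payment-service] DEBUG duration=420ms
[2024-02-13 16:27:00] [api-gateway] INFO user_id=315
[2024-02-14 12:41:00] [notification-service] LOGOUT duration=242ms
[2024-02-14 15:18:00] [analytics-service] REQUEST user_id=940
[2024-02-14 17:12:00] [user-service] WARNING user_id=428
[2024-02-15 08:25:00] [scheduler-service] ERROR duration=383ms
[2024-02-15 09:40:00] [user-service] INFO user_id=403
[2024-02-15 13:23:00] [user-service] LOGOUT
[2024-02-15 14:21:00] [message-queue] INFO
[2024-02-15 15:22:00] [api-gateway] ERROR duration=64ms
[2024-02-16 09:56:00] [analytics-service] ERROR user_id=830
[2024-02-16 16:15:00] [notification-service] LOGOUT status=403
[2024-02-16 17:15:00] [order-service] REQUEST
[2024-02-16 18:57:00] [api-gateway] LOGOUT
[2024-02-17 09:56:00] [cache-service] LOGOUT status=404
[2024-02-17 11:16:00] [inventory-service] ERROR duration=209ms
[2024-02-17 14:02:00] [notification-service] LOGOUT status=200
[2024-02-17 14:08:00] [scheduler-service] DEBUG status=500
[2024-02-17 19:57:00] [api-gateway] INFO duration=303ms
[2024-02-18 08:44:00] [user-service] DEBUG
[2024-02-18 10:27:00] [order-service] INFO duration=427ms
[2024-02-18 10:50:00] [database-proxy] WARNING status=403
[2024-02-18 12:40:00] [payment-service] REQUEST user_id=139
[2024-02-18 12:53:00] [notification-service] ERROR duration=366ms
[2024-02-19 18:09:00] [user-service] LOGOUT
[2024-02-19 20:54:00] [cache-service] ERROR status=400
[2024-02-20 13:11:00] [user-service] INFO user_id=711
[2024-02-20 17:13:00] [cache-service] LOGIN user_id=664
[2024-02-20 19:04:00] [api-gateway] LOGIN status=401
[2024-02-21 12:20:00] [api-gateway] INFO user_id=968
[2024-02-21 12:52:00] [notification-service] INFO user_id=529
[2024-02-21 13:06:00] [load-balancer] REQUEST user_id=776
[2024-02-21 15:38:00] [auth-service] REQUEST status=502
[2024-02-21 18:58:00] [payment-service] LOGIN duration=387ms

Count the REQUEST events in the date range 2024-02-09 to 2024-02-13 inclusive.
7

To filter by date range:

1. Date range: 2024-02-09 through 2024-02-13, both dates inclusive
2. Filter for REQUEST events whose date falls in this range
3. Count matching events: 7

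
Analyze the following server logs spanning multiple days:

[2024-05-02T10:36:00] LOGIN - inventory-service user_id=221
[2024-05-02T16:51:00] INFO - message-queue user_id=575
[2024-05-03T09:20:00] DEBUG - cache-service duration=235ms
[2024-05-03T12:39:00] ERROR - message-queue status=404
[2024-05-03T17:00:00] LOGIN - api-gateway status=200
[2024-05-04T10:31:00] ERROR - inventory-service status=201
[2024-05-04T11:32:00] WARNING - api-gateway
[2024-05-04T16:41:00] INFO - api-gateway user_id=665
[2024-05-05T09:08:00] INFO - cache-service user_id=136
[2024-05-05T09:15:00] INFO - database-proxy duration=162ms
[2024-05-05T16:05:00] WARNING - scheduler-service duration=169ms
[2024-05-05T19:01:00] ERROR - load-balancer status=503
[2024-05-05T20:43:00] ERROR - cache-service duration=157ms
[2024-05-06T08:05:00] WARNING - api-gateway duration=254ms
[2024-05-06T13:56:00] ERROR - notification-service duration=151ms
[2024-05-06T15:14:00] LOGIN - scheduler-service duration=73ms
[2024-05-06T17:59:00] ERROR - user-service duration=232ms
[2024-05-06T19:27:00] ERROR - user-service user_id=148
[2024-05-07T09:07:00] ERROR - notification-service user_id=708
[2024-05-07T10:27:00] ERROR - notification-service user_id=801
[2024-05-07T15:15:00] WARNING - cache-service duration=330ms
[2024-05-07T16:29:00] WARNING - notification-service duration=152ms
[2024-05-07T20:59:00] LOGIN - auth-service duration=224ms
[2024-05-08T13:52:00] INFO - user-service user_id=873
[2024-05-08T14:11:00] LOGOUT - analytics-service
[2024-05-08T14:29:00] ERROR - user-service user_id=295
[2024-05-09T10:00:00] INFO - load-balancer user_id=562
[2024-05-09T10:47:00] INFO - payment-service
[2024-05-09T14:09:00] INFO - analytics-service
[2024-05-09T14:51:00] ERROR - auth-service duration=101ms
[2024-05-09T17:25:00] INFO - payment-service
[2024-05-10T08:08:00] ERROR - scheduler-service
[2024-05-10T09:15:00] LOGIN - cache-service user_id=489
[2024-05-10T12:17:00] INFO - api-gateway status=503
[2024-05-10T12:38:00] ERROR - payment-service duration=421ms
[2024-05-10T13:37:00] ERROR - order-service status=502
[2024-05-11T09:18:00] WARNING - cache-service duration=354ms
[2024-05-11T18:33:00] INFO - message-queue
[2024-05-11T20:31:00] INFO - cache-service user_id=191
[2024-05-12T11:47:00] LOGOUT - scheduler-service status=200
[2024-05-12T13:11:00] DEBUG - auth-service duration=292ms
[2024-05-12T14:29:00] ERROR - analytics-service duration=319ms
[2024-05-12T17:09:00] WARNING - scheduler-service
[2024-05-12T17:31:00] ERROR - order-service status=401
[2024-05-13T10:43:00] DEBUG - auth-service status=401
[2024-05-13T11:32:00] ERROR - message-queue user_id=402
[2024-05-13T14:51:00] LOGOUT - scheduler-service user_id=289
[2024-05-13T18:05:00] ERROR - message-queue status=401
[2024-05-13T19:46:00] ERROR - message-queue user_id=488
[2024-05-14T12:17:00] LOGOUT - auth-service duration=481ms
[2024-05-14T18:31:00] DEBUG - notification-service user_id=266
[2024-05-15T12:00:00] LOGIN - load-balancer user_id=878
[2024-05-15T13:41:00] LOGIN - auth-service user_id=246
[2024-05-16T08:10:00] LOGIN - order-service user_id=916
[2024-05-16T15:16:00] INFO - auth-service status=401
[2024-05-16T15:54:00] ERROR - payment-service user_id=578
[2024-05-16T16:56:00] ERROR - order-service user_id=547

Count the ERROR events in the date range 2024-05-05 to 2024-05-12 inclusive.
14

To filter by date range:

1. Date range: 2024-05-05 through 2024-05-12, both dates inclusive
2. Filter for ERROR events whose date falls in this range
3. Count matching events: 14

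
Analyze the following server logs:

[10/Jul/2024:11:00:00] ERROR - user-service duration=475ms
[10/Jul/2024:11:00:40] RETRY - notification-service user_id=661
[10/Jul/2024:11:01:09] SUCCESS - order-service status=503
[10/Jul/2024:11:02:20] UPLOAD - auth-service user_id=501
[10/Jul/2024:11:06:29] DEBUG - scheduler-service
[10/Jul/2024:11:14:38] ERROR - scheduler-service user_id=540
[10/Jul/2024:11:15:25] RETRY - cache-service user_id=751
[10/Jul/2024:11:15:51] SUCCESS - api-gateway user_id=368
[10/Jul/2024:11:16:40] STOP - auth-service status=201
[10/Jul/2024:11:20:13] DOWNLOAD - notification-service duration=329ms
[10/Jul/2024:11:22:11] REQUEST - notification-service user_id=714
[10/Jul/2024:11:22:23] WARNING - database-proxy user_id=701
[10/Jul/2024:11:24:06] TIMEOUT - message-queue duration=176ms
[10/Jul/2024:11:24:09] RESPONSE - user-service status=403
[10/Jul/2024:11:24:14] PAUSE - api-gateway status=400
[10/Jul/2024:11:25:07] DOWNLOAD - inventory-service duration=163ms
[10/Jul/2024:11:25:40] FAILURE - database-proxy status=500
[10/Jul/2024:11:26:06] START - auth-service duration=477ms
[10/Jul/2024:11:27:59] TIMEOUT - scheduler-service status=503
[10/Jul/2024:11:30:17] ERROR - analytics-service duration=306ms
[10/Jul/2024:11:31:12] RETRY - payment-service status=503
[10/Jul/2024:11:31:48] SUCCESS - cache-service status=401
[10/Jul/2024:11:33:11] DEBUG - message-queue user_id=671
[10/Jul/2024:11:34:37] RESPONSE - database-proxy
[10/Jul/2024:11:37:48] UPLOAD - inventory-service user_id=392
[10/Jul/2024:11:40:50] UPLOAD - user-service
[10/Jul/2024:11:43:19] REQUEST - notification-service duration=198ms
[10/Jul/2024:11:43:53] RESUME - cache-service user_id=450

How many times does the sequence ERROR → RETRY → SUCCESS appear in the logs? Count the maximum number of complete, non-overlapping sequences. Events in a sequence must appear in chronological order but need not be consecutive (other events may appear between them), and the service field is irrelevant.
3

To count sequences:

1. Look for pattern: ERROR → RETRY → SUCCESS
2. Greedily scan the log in chronological order, matching each sequence element in turn (ignoring service)
3. Each time the full pattern completes, increment the count and restart matching from the next event
4. Complete non-overlapping sequences found: 3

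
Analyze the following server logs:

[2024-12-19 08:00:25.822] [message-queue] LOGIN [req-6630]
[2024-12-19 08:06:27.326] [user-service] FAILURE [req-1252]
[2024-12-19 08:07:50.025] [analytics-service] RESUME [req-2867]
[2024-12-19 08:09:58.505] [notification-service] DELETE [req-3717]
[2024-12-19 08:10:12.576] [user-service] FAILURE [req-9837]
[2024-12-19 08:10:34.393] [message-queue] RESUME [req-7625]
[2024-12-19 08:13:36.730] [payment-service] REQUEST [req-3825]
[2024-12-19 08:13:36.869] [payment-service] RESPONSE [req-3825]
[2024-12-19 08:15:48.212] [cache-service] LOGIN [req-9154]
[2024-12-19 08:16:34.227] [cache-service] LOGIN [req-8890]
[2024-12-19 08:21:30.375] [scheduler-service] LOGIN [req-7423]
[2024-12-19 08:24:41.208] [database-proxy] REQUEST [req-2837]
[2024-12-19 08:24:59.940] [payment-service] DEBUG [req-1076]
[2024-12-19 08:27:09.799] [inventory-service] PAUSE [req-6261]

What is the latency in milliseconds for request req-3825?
139

To calculate latency:

1. Find REQUEST with id req-3825: 2024-12-19 08:13:36.730
2. Find RESPONSE with id req-3825: 2024-12-19 08:13:36.869
3. Latency: 2024-12-19 08:13:36.869 - 2024-12-19 08:13:36.730 = 139ms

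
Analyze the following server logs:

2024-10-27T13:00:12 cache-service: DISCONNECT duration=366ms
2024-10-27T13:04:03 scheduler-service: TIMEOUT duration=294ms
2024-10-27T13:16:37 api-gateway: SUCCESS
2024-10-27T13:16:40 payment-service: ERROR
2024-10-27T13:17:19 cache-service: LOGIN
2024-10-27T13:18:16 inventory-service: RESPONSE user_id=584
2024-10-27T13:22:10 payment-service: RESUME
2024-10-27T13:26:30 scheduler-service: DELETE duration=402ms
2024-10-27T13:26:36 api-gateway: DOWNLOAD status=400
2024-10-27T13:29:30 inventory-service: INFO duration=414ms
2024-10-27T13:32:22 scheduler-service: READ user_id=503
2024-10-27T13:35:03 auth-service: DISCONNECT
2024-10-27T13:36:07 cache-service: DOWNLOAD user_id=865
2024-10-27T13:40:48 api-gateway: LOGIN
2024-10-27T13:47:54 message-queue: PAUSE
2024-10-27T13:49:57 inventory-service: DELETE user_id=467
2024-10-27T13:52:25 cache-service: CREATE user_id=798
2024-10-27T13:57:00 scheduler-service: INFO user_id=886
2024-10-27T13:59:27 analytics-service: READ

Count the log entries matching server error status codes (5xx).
0

To find matching entries:

1. Pattern to match: server error status codes (5xx)
2. Scan each log entry for the pattern
3. Count matches: 0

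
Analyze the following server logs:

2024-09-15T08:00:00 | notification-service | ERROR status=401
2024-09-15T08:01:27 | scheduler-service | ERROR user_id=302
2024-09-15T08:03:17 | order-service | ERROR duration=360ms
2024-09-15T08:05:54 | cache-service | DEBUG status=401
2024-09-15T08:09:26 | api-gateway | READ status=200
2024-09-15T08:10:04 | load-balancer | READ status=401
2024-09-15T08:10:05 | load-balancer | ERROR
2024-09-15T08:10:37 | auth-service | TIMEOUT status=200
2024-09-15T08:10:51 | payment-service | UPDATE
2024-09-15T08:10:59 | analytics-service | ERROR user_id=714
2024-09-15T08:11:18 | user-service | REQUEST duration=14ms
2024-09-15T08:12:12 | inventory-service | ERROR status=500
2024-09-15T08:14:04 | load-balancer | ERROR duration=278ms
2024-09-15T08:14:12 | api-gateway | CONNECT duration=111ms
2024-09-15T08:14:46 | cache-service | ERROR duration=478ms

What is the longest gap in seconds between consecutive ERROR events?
408

To find the longest gap:

1. Extract all ERROR events in chronological order
2. Calculate time differences between consecutive events
3. Find the maximum difference
4. Longest gap: 408 seconds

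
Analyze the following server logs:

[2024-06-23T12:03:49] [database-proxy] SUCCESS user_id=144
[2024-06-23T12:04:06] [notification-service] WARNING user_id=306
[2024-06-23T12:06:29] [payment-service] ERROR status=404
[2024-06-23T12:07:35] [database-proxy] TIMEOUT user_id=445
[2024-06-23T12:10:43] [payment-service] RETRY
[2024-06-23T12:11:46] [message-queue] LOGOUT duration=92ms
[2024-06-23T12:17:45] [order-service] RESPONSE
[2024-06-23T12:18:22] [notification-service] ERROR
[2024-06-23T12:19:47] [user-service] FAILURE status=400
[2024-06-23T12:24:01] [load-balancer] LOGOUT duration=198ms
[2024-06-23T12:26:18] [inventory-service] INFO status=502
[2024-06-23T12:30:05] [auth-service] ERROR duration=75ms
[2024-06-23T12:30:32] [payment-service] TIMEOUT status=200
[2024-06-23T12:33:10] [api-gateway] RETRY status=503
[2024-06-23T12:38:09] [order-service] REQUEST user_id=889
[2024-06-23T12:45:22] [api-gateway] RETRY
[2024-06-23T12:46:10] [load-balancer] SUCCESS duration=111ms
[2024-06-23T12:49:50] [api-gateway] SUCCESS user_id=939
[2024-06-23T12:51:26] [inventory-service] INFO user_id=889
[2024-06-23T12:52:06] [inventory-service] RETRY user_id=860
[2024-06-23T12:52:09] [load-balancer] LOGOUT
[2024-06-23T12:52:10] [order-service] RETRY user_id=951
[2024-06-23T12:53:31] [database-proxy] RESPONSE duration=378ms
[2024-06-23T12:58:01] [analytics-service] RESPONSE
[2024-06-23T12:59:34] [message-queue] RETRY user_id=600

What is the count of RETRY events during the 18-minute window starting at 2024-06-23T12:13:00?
0

To count events in the time window:

1. Window boundaries: 2024-06-23T12:13:00 to 2024-06-23T12:31:00
2. Filter for RETRY events within this window
3. Count matching events: 0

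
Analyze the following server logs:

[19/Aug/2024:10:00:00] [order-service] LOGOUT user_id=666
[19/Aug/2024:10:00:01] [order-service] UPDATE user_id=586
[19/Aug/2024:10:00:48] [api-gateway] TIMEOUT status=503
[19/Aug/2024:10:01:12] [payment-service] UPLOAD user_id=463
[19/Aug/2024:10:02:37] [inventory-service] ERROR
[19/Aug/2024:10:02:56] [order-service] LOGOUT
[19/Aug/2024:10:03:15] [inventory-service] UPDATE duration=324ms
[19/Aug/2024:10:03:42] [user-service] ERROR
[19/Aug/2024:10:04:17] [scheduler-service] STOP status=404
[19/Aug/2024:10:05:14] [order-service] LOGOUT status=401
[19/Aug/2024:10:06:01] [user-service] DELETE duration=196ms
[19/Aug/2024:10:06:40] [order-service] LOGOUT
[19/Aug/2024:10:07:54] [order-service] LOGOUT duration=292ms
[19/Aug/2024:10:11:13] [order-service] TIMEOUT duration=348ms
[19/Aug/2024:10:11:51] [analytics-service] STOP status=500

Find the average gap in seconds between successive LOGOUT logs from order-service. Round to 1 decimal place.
118.5

To calculate average interval:

1. Find all LOGOUT events for order-service in order
2. Calculate time gaps between consecutive events
3. Compute mean of gaps: 474 / 4 = 118.5 seconds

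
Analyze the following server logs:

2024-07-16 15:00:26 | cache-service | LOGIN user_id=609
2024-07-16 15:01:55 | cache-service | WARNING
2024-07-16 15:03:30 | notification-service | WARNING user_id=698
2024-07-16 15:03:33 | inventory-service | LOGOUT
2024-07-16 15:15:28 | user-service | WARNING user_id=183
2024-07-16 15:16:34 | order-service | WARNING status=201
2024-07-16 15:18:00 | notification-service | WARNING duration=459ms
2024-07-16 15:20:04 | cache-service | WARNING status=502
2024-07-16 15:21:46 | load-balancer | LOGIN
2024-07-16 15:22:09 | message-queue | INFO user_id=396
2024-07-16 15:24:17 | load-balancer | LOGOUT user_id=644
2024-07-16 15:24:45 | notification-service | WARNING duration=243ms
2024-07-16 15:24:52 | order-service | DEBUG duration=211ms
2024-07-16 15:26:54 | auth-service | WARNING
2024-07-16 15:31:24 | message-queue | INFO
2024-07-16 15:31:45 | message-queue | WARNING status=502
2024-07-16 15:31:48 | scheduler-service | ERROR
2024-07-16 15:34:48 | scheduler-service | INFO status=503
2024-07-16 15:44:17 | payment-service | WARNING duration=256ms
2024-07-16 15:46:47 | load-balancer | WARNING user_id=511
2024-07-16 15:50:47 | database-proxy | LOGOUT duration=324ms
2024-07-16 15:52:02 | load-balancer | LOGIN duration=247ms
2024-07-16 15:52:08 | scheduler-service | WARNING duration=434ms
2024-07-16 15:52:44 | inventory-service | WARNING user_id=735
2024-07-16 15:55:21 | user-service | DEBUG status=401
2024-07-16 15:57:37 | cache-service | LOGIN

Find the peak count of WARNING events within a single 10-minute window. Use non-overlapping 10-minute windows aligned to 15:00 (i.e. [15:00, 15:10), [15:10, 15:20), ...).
3

To find the burst window:

1. Divide the log period into non-overlapping 10-minute windows starting at 15:00
2. Count WARNING events in each window
3. Find the window with maximum count
4. Maximum events in a window: 3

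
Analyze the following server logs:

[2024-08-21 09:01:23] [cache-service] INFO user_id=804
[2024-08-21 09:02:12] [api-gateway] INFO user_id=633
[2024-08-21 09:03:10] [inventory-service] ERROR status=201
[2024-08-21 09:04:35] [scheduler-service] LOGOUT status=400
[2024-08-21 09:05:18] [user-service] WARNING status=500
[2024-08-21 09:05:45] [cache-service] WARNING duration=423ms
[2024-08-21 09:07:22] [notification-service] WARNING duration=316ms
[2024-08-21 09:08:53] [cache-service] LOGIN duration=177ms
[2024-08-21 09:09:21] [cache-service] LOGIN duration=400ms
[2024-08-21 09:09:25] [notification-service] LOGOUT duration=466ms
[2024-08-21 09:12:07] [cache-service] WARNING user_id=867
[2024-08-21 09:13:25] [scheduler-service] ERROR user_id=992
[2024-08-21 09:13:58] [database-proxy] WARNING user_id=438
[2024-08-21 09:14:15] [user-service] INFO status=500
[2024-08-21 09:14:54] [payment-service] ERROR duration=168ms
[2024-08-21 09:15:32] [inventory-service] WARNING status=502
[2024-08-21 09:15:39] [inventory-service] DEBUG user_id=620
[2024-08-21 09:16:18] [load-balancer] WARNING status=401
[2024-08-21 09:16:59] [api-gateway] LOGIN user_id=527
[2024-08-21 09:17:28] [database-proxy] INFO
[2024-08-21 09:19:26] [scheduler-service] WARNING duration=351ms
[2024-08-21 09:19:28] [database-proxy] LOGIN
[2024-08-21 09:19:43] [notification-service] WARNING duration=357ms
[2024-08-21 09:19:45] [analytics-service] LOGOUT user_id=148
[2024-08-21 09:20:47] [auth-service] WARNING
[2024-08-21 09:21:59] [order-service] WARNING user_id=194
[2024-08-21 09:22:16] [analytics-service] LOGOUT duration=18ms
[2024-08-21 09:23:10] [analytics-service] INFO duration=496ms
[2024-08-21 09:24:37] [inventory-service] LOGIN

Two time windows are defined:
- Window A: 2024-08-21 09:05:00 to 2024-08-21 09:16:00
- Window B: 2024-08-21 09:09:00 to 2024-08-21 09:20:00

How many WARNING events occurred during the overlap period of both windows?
3

To find overlap events:

1. Window A: 2024-08-21 09:05:00 to 2024-08-21 09:16:00
2. Window B: 2024-08-21 09:09:00 to 2024-08-21 09:20:00
3. Overlap period: 2024-08-21 09:09:00 to 2024-08-21 09:16:00
4. Count WARNING events in overlap: 3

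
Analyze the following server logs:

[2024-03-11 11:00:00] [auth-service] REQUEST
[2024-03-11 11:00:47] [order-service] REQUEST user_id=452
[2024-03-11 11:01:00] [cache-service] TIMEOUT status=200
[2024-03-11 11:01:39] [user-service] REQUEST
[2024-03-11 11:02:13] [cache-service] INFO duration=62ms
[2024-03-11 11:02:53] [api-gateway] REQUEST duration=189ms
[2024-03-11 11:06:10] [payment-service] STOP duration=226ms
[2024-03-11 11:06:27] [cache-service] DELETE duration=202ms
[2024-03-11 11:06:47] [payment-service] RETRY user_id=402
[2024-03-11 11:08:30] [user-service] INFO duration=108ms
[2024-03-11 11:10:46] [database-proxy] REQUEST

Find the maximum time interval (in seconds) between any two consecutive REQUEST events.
473

To find the longest gap:

1. Extract all REQUEST events in chronological order
2. Calculate time differences between consecutive events
3. Find the maximum difference
4. Longest gap: 473 seconds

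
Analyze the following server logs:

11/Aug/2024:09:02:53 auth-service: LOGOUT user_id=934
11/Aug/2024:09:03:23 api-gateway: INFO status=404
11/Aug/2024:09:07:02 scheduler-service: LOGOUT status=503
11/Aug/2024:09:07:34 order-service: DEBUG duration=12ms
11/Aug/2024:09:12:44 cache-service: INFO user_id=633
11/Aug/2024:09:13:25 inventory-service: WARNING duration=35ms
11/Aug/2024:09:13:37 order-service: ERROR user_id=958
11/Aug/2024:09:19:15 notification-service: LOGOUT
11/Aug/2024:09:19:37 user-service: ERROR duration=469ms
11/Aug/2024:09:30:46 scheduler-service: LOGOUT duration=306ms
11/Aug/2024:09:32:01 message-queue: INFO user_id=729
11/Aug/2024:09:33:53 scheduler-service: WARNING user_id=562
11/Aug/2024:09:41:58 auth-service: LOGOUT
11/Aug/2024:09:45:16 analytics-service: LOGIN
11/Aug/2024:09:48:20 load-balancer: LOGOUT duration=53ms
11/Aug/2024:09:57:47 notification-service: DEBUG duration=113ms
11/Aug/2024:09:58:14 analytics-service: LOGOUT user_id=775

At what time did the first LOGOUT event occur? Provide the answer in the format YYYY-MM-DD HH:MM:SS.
2024-08-11 09:02:53

To find the first event:

1. Filter for all LOGOUT events
2. Sort by timestamp
3. Select the first one
4. Timestamp: 2024-08-11 09:02:53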